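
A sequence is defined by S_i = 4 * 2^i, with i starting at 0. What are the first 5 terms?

This is a geometric sequence.
i=0: S_0 = 4 * 2^0 = 4
i=1: S_1 = 4 * 2^1 = 8
i=2: S_2 = 4 * 2^2 = 16
i=3: S_3 = 4 * 2^3 = 32
i=4: S_4 = 4 * 2^4 = 64
The first 5 terms are: [4, 8, 16, 32, 64]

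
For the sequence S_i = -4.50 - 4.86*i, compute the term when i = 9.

S_9 = -4.5 + -4.86*9 = -4.5 + -43.74 = -48.24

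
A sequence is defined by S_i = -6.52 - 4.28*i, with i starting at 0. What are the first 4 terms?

This is an arithmetic sequence.
i=0: S_0 = -6.52 + -4.28*0 = -6.52
i=1: S_1 = -6.52 + -4.28*1 = -10.8
i=2: S_2 = -6.52 + -4.28*2 = -15.08
i=3: S_3 = -6.52 + -4.28*3 = -19.36
The first 4 terms are: [-6.52, -10.8, -15.08, -19.36]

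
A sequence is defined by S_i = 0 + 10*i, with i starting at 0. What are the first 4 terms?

This is an arithmetic sequence.
i=0: S_0 = 0 + 10*0 = 0
i=1: S_1 = 0 + 10*1 = 10
i=2: S_2 = 0 + 10*2 = 20
i=3: S_3 = 0 + 10*3 = 30
The first 4 terms are: [0, 10, 20, 30]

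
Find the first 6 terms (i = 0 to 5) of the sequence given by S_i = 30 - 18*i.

This is an arithmetic sequence.
i=0: S_0 = 30 + -18*0 = 30
i=1: S_1 = 30 + -18*1 = 12
i=2: S_2 = 30 + -18*2 = -6
i=3: S_3 = 30 + -18*3 = -24
i=4: S_4 = 30 + -18*4 = -42
i=5: S_5 = 30 + -18*5 = -60
The first 6 terms are: [30, 12, -6, -24, -42, -60]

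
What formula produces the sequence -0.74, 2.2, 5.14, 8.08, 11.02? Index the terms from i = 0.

Check differences: 2.2 - -0.74 = 2.94
5.14 - 2.2 = 2.94
Common difference d = 2.94.
First term a = -0.74.
Formula: S_i = -0.74 + 2.94*i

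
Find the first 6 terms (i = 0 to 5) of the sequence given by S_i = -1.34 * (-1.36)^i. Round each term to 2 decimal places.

This is a geometric sequence.
i=0: S_0 = -1.34 * (-1.36)^0 = -1.34
i=1: S_1 = -1.34 * (-1.36)^1 ≈ 1.82
i=2: S_2 = -1.34 * (-1.36)^2 ≈ -2.48
i=3: S_3 = -1.34 * (-1.36)^3 ≈ 3.37
i=4: S_4 = -1.34 * (-1.36)^4 ≈ -4.58
i=5: S_5 = -1.34 * (-1.36)^5 ≈ 6.23
The first 6 terms are: [-1.34, 1.82, -2.48, 3.37, -4.58, 6.23]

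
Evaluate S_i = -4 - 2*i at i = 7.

S_7 = -4 + -2*7 = -4 + -14 = -18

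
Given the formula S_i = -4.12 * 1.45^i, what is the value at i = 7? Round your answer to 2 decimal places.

S_7 = -4.12 * 1.45^7 ≈ -4.12 * 13.4765 ≈ -55.52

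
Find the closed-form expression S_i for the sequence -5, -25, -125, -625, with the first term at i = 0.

Check ratios: -25 / -5 = 5.0
Common ratio r = 5.
First term a = -5.
Formula: S_i = -5 * 5^i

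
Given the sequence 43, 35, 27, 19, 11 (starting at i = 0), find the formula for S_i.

Check differences: 35 - 43 = -8
27 - 35 = -8
Common difference d = -8.
First term a = 43.
Formula: S_i = 43 - 8*i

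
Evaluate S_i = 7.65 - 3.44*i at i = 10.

S_10 = 7.65 + -3.44*10 = 7.65 + -34.4 = -26.75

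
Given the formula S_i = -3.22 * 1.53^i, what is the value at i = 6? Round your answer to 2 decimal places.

S_6 = -3.22 * 1.53^6 ≈ -3.22 * 12.8277 ≈ -41.31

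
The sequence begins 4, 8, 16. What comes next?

Ratios: 8 / 4 = 2.0
This is a geometric sequence with common ratio r = 2.
Next term = 16 * 2 = 32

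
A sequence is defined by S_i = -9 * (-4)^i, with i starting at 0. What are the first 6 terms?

This is a geometric sequence.
i=0: S_0 = -9 * (-4)^0 = -9
i=1: S_1 = -9 * (-4)^1 = 36
i=2: S_2 = -9 * (-4)^2 = -144
i=3: S_3 = -9 * (-4)^3 = 576
i=4: S_4 = -9 * (-4)^4 = -2304
i=5: S_5 = -9 * (-4)^5 = 9216
The first 6 terms are: [-9, 36, -144, 576, -2304, 9216]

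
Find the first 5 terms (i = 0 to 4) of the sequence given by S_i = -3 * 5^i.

This is a geometric sequence.
i=0: S_0 = -3 * 5^0 = -3
i=1: S_1 = -3 * 5^1 = -15
i=2: S_2 = -3 * 5^2 = -75
i=3: S_3 = -3 * 5^3 = -375
i=4: S_4 = -3 * 5^4 = -1875
The first 5 terms are: [-3, -15, -75, -375, -1875]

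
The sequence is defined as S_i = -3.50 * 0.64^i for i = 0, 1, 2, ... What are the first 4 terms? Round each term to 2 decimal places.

This is a geometric sequence.
i=0: S_0 = -3.5 * 0.64^0 = -3.5
i=1: S_1 = -3.5 * 0.64^1 = -2.24
i=2: S_2 = -3.5 * 0.64^2 ≈ -1.43
i=3: S_3 = -3.5 * 0.64^3 ≈ -0.92
The first 4 terms are: [-3.5, -2.24, -1.43, -0.92]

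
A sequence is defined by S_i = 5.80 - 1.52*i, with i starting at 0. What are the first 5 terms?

This is an arithmetic sequence.
i=0: S_0 = 5.8 + -1.52*0 = 5.8
i=1: S_1 = 5.8 + -1.52*1 = 4.28
i=2: S_2 = 5.8 + -1.52*2 = 2.76
i=3: S_3 = 5.8 + -1.52*3 = 1.24
i=4: S_4 = 5.8 + -1.52*4 = -0.28
The first 5 terms are: [5.8, 4.28, 2.76, 1.24, -0.28]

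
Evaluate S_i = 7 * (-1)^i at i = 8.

S_8 = 7 * (-1)^8 = 7 * 1 = 7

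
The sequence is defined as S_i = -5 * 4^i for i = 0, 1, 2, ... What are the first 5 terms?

This is a geometric sequence.
i=0: S_0 = -5 * 4^0 = -5
i=1: S_1 = -5 * 4^1 = -20
i=2: S_2 = -5 * 4^2 = -80
i=3: S_3 = -5 * 4^3 = -320
i=4: S_4 = -5 * 4^4 = -1280
The first 5 terms are: [-5, -20, -80, -320, -1280]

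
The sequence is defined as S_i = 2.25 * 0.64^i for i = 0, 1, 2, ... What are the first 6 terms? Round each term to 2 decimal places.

This is a geometric sequence.
i=0: S_0 = 2.25 * 0.64^0 = 2.25
i=1: S_1 = 2.25 * 0.64^1 = 1.44
i=2: S_2 = 2.25 * 0.64^2 ≈ 0.92
i=3: S_3 = 2.25 * 0.64^3 ≈ 0.59
i=4: S_4 = 2.25 * 0.64^4 ≈ 0.38
i=5: S_5 = 2.25 * 0.64^5 ≈ 0.24
The first 6 terms are: [2.25, 1.44, 0.92, 0.59, 0.38, 0.24]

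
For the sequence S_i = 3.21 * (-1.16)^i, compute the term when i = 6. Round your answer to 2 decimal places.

S_6 = 3.21 * (-1.16)^6 ≈ 3.21 * 2.4364 ≈ 7.82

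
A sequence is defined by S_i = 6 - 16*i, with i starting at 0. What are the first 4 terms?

This is an arithmetic sequence.
i=0: S_0 = 6 + -16*0 = 6
i=1: S_1 = 6 + -16*1 = -10
i=2: S_2 = 6 + -16*2 = -26
i=3: S_3 = 6 + -16*3 = -42
The first 4 terms are: [6, -10, -26, -42]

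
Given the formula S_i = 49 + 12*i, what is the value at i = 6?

S_6 = 49 + 12*6 = 49 + 72 = 121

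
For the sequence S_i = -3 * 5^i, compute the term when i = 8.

S_8 = -3 * 5^8 = -3 * 390625 = -1171875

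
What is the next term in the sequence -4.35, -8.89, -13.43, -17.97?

Differences: -8.89 - -4.35 = -4.54
This is an arithmetic sequence with common difference d = -4.54.
Next term = -17.97 + -4.54 = -22.51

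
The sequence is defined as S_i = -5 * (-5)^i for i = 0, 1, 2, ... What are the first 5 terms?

This is a geometric sequence.
i=0: S_0 = -5 * (-5)^0 = -5
i=1: S_1 = -5 * (-5)^1 = 25
i=2: S_2 = -5 * (-5)^2 = -125
i=3: S_3 = -5 * (-5)^3 = 625
i=4: S_4 = -5 * (-5)^4 = -3125
The first 5 terms are: [-5, 25, -125, 625, -3125]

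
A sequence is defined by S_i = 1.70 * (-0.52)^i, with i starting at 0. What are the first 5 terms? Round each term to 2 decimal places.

This is a geometric sequence.
i=0: S_0 = 1.7 * (-0.52)^0 = 1.7
i=1: S_1 = 1.7 * (-0.52)^1 ≈ -0.88
i=2: S_2 = 1.7 * (-0.52)^2 ≈ 0.46
i=3: S_3 = 1.7 * (-0.52)^3 ≈ -0.24
i=4: S_4 = 1.7 * (-0.52)^4 ≈ 0.12
The first 5 terms are: [1.7, -0.88, 0.46, -0.24, 0.12]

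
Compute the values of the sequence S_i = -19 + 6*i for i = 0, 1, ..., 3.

This is an arithmetic sequence.
i=0: S_0 = -19 + 6*0 = -19
i=1: S_1 = -19 + 6*1 = -13
i=2: S_2 = -19 + 6*2 = -7
i=3: S_3 = -19 + 6*3 = -1
The first 4 terms are: [-19, -13, -7, -1]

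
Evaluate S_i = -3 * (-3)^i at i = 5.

S_5 = -3 * (-3)^5 = -3 * -243 = 729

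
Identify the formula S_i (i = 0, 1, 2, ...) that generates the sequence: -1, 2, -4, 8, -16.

Check ratios: 2 / -1 = -2.0
Common ratio r = -2.
First term a = -1.
Formula: S_i = -1 * (-2)^i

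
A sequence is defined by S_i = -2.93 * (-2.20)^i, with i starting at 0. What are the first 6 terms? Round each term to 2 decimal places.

This is a geometric sequence.
i=0: S_0 = -2.93 * (-2.2)^0 = -2.93
i=1: S_1 = -2.93 * (-2.2)^1 ≈ 6.45
i=2: S_2 = -2.93 * (-2.2)^2 ≈ -14.18
i=3: S_3 = -2.93 * (-2.2)^3 ≈ 31.2
i=4: S_4 = -2.93 * (-2.2)^4 ≈ -68.64
i=5: S_5 = -2.93 * (-2.2)^5 ≈ 151.0
The first 6 terms are: [-2.93, 6.45, -14.18, 31.2, -68.64, 151.0]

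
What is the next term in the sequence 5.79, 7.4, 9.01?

Differences: 7.4 - 5.79 = 1.61
This is an arithmetic sequence with common difference d = 1.61.
Next term = 9.01 + 1.61 = 10.62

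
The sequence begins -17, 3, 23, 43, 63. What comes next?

Differences: 3 - -17 = 20
This is an arithmetic sequence with common difference d = 20.
Next term = 63 + 20 = 83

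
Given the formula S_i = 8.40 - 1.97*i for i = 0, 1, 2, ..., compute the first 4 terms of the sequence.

This is an arithmetic sequence.
i=0: S_0 = 8.4 + -1.97*0 = 8.4
i=1: S_1 = 8.4 + -1.97*1 = 6.43
i=2: S_2 = 8.4 + -1.97*2 = 4.46
i=3: S_3 = 8.4 + -1.97*3 = 2.49
The first 4 terms are: [8.4, 6.43, 4.46, 2.49]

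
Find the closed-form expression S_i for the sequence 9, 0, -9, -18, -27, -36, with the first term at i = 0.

Check differences: 0 - 9 = -9
-9 - 0 = -9
Common difference d = -9.
First term a = 9.
Formula: S_i = 9 - 9*i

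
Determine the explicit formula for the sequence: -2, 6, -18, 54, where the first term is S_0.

Check ratios: 6 / -2 = -3.0
Common ratio r = -3.
First term a = -2.
Formula: S_i = -2 * (-3)^i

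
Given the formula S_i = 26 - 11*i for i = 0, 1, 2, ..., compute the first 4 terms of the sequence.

This is an arithmetic sequence.
i=0: S_0 = 26 + -11*0 = 26
i=1: S_1 = 26 + -11*1 = 15
i=2: S_2 = 26 + -11*2 = 4
i=3: S_3 = 26 + -11*3 = -7
The first 4 terms are: [26, 15, 4, -7]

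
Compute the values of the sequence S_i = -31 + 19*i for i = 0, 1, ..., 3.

This is an arithmetic sequence.
i=0: S_0 = -31 + 19*0 = -31
i=1: S_1 = -31 + 19*1 = -12
i=2: S_2 = -31 + 19*2 = 7
i=3: S_3 = -31 + 19*3 = 26
The first 4 terms are: [-31, -12, 7, 26]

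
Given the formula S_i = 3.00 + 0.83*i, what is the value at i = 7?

S_7 = 3.0 + 0.83*7 = 3.0 + 5.81 = 8.81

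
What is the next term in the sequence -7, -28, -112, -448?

Ratios: -28 / -7 = 4.0
This is a geometric sequence with common ratio r = 4.
Next term = -448 * 4 = -1792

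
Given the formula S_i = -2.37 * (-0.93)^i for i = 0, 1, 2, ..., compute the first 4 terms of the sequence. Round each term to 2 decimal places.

This is a geometric sequence.
i=0: S_0 = -2.37 * (-0.93)^0 = -2.37
i=1: S_1 = -2.37 * (-0.93)^1 ≈ 2.2
i=2: S_2 = -2.37 * (-0.93)^2 ≈ -2.05
i=3: S_3 = -2.37 * (-0.93)^3 ≈ 1.91
The first 4 terms are: [-2.37, 2.2, -2.05, 1.91]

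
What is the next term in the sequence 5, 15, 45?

Ratios: 15 / 5 = 3.0
This is a geometric sequence with common ratio r = 3.
Next term = 45 * 3 = 135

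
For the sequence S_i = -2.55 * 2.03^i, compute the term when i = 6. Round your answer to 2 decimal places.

S_6 = -2.55 * 2.03^6 ≈ -2.55 * 69.9804 ≈ -178.45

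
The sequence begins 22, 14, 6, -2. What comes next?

Differences: 14 - 22 = -8
This is an arithmetic sequence with common difference d = -8.
Next term = -2 + -8 = -10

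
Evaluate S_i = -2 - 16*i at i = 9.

S_9 = -2 + -16*9 = -2 + -144 = -146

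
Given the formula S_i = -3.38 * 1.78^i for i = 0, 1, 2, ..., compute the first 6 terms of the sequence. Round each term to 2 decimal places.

This is a geometric sequence.
i=0: S_0 = -3.38 * 1.78^0 = -3.38
i=1: S_1 = -3.38 * 1.78^1 ≈ -6.02
i=2: S_2 = -3.38 * 1.78^2 ≈ -10.71
i=3: S_3 = -3.38 * 1.78^3 ≈ -19.06
i=4: S_4 = -3.38 * 1.78^4 ≈ -33.93
i=5: S_5 = -3.38 * 1.78^5 ≈ -60.4
The first 6 terms are: [-3.38, -6.02, -10.71, -19.06, -33.93, -60.4]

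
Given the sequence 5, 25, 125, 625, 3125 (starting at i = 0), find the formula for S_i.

Check ratios: 25 / 5 = 5.0
Common ratio r = 5.
First term a = 5.
Formula: S_i = 5 * 5^i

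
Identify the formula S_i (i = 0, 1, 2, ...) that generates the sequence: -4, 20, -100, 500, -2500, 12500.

Check ratios: 20 / -4 = -5.0
Common ratio r = -5.
First term a = -4.
Formula: S_i = -4 * (-5)^i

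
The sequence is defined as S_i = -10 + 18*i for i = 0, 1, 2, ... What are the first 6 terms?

This is an arithmetic sequence.
i=0: S_0 = -10 + 18*0 = -10
i=1: S_1 = -10 + 18*1 = 8
i=2: S_2 = -10 + 18*2 = 26
i=3: S_3 = -10 + 18*3 = 44
i=4: S_4 = -10 + 18*4 = 62
i=5: S_5 = -10 + 18*5 = 80
The first 6 terms are: [-10, 8, 26, 44, 62, 80]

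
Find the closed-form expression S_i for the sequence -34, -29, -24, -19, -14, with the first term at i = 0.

Check differences: -29 - -34 = 5
-24 - -29 = 5
Common difference d = 5.
First term a = -34.
Formula: S_i = -34 + 5*i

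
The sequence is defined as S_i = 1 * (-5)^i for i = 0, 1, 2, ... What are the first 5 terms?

This is a geometric sequence.
i=0: S_0 = 1 * (-5)^0 = 1
i=1: S_1 = 1 * (-5)^1 = -5
i=2: S_2 = 1 * (-5)^2 = 25
i=3: S_3 = 1 * (-5)^3 = -125
i=4: S_4 = 1 * (-5)^4 = 625
The first 5 terms are: [1, -5, 25, -125, 625]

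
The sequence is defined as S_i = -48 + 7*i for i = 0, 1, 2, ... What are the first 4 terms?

This is an arithmetic sequence.
i=0: S_0 = -48 + 7*0 = -48
i=1: S_1 = -48 + 7*1 = -41
i=2: S_2 = -48 + 7*2 = -34
i=3: S_3 = -48 + 7*3 = -27
The first 4 terms are: [-48, -41, -34, -27]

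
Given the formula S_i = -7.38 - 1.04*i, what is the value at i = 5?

S_5 = -7.38 + -1.04*5 = -7.38 + -5.2 = -12.58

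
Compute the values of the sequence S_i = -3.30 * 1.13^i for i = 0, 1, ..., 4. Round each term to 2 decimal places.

This is a geometric sequence.
i=0: S_0 = -3.3 * 1.13^0 = -3.3
i=1: S_1 = -3.3 * 1.13^1 ≈ -3.73
i=2: S_2 = -3.3 * 1.13^2 ≈ -4.21
i=3: S_3 = -3.3 * 1.13^3 ≈ -4.76
i=4: S_4 = -3.3 * 1.13^4 ≈ -5.38
The first 5 terms are: [-3.3, -3.73, -4.21, -4.76, -5.38]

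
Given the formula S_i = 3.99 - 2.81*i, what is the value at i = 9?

S_9 = 3.99 + -2.81*9 = 3.99 + -25.29 = -21.3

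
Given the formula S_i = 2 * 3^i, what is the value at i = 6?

S_6 = 2 * 3^6 = 2 * 729 = 1458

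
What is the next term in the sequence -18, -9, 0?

Differences: -9 - -18 = 9
This is an arithmetic sequence with common difference d = 9.
Next term = 0 + 9 = 9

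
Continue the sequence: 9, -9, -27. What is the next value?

Differences: -9 - 9 = -18
This is an arithmetic sequence with common difference d = -18.
Next term = -27 + -18 = -45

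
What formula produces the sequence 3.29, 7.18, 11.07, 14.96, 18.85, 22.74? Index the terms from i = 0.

Check differences: 7.18 - 3.29 = 3.89
11.07 - 7.18 = 3.89
Common difference d = 3.89.
First term a = 3.29.
Formula: S_i = 3.29 + 3.89*i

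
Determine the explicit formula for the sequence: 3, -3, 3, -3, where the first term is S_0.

Check ratios: -3 / 3 = -1.0
Common ratio r = -1.
First term a = 3.
Formula: S_i = 3 * (-1)^i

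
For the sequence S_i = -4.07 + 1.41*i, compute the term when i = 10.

S_10 = -4.07 + 1.41*10 = -4.07 + 14.1 = 10.03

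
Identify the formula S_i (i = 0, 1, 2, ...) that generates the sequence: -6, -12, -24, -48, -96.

Check ratios: -12 / -6 = 2.0
Common ratio r = 2.
First term a = -6.
Formula: S_i = -6 * 2^i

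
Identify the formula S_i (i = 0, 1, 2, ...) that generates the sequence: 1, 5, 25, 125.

Check ratios: 5 / 1 = 5.0
Common ratio r = 5.
First term a = 1.
Formula: S_i = 1 * 5^i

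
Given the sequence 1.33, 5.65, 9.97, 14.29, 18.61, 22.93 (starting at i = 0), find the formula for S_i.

Check differences: 5.65 - 1.33 = 4.32
9.97 - 5.65 = 4.32
Common difference d = 4.32.
First term a = 1.33.
Formula: S_i = 1.33 + 4.32*i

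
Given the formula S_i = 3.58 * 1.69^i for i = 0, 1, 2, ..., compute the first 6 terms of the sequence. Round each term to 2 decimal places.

This is a geometric sequence.
i=0: S_0 = 3.58 * 1.69^0 = 3.58
i=1: S_1 = 3.58 * 1.69^1 ≈ 6.05
i=2: S_2 = 3.58 * 1.69^2 ≈ 10.22
i=3: S_3 = 3.58 * 1.69^3 ≈ 17.28
i=4: S_4 = 3.58 * 1.69^4 ≈ 29.2
i=5: S_5 = 3.58 * 1.69^5 ≈ 49.35
The first 6 terms are: [3.58, 6.05, 10.22, 17.28, 29.2, 49.35]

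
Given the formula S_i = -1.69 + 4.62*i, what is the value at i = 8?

S_8 = -1.69 + 4.62*8 = -1.69 + 36.96 = 35.27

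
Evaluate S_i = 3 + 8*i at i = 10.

S_10 = 3 + 8*10 = 3 + 80 = 83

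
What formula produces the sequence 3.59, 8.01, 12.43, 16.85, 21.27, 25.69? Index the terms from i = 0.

Check differences: 8.01 - 3.59 = 4.42
12.43 - 8.01 = 4.42
Common difference d = 4.42.
First term a = 3.59.
Formula: S_i = 3.59 + 4.42*i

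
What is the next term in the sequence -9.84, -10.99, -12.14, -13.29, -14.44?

Differences: -10.99 - -9.84 = -1.15
This is an arithmetic sequence with common difference d = -1.15.
Next term = -14.44 + -1.15 = -15.59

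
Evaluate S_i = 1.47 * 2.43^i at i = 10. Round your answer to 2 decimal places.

S_10 = 1.47 * 2.43^10 ≈ 1.47 * 7178.9799 ≈ 10553.1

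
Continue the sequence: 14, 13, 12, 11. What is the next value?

Differences: 13 - 14 = -1
This is an arithmetic sequence with common difference d = -1.
Next term = 11 + -1 = 10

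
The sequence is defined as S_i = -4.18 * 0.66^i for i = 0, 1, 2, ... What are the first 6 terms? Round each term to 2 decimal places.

This is a geometric sequence.
i=0: S_0 = -4.18 * 0.66^0 = -4.18
i=1: S_1 = -4.18 * 0.66^1 ≈ -2.76
i=2: S_2 = -4.18 * 0.66^2 ≈ -1.82
i=3: S_3 = -4.18 * 0.66^3 ≈ -1.2
i=4: S_4 = -4.18 * 0.66^4 ≈ -0.79
i=5: S_5 = -4.18 * 0.66^5 ≈ -0.52
The first 6 terms are: [-4.18, -2.76, -1.82, -1.2, -0.79, -0.52]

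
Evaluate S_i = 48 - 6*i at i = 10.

S_10 = 48 + -6*10 = 48 + -60 = -12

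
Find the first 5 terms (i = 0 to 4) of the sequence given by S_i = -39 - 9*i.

This is an arithmetic sequence.
i=0: S_0 = -39 + -9*0 = -39
i=1: S_1 = -39 + -9*1 = -48
i=2: S_2 = -39 + -9*2 = -57
i=3: S_3 = -39 + -9*3 = -66
i=4: S_4 = -39 + -9*4 = -75
The first 5 terms are: [-39, -48, -57, -66, -75]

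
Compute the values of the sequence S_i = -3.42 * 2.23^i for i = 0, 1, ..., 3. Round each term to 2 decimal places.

This is a geometric sequence.
i=0: S_0 = -3.42 * 2.23^0 = -3.42
i=1: S_1 = -3.42 * 2.23^1 ≈ -7.63
i=2: S_2 = -3.42 * 2.23^2 ≈ -17.01
i=3: S_3 = -3.42 * 2.23^3 ≈ -37.93
The first 4 terms are: [-3.42, -7.63, -17.01, -37.93]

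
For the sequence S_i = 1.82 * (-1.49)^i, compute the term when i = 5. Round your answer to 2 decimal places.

S_5 = 1.82 * (-1.49)^5 ≈ 1.82 * -7.344 ≈ -13.37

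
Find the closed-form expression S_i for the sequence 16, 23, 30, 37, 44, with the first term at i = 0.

Check differences: 23 - 16 = 7
30 - 23 = 7
Common difference d = 7.
First term a = 16.
Formula: S_i = 16 + 7*i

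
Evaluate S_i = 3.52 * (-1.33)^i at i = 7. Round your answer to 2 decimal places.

S_7 = 3.52 * (-1.33)^7 ≈ 3.52 * -7.3614 ≈ -25.91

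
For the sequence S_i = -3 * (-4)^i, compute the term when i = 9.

S_9 = -3 * (-4)^9 = -3 * -262144 = 786432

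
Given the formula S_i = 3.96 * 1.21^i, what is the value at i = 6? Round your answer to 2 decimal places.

S_6 = 3.96 * 1.21^6 ≈ 3.96 * 3.1384 ≈ 12.43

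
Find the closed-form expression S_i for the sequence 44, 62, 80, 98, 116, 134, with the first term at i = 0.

Check differences: 62 - 44 = 18
80 - 62 = 18
Common difference d = 18.
First term a = 44.
Formula: S_i = 44 + 18*i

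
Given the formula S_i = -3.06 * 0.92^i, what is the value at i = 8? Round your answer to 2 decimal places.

S_8 = -3.06 * 0.92^8 ≈ -3.06 * 0.5132 ≈ -1.57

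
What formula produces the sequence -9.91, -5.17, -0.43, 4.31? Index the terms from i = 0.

Check differences: -5.17 - -9.91 = 4.74
-0.43 - -5.17 = 4.74
Common difference d = 4.74.
First term a = -9.91.
Formula: S_i = -9.91 + 4.74*i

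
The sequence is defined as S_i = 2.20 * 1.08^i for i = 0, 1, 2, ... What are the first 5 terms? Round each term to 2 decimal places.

This is a geometric sequence.
i=0: S_0 = 2.2 * 1.08^0 = 2.2
i=1: S_1 = 2.2 * 1.08^1 ≈ 2.38
i=2: S_2 = 2.2 * 1.08^2 ≈ 2.57
i=3: S_3 = 2.2 * 1.08^3 ≈ 2.77
i=4: S_4 = 2.2 * 1.08^4 ≈ 2.99
The first 5 terms are: [2.2, 2.38, 2.57, 2.77, 2.99]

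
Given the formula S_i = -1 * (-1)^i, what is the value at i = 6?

S_6 = -1 * (-1)^6 = -1 * 1 = -1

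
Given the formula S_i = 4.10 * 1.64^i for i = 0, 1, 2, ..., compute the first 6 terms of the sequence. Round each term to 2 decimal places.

This is a geometric sequence.
i=0: S_0 = 4.1 * 1.64^0 = 4.1
i=1: S_1 = 4.1 * 1.64^1 ≈ 6.72
i=2: S_2 = 4.1 * 1.64^2 ≈ 11.03
i=3: S_3 = 4.1 * 1.64^3 ≈ 18.08
i=4: S_4 = 4.1 * 1.64^4 ≈ 29.66
i=5: S_5 = 4.1 * 1.64^5 ≈ 48.64
The first 6 terms are: [4.1, 6.72, 11.03, 18.08, 29.66, 48.64]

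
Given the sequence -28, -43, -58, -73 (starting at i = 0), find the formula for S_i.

Check differences: -43 - -28 = -15
-58 - -43 = -15
Common difference d = -15.
First term a = -28.
Formula: S_i = -28 - 15*i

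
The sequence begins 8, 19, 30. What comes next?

Differences: 19 - 8 = 11
This is an arithmetic sequence with common difference d = 11.
Next term = 30 + 11 = 41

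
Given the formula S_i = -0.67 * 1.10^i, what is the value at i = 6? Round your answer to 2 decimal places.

S_6 = -0.67 * 1.1^6 ≈ -0.67 * 1.7716 ≈ -1.19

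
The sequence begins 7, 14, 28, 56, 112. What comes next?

Ratios: 14 / 7 = 2.0
This is a geometric sequence with common ratio r = 2.
Next term = 112 * 2 = 224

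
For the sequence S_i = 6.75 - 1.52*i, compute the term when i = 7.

S_7 = 6.75 + -1.52*7 = 6.75 + -10.64 = -3.89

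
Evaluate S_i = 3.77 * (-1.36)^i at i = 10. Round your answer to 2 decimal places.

S_10 = 3.77 * (-1.36)^10 ≈ 3.77 * 21.6466 ≈ 81.61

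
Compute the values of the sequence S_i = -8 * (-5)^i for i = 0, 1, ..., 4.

This is a geometric sequence.
i=0: S_0 = -8 * (-5)^0 = -8
i=1: S_1 = -8 * (-5)^1 = 40
i=2: S_2 = -8 * (-5)^2 = -200
i=3: S_3 = -8 * (-5)^3 = 1000
i=4: S_4 = -8 * (-5)^4 = -5000
The first 5 terms are: [-8, 40, -200, 1000, -5000]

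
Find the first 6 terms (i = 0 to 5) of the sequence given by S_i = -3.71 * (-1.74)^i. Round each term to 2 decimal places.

This is a geometric sequence.
i=0: S_0 = -3.71 * (-1.74)^0 = -3.71
i=1: S_1 = -3.71 * (-1.74)^1 ≈ 6.46
i=2: S_2 = -3.71 * (-1.74)^2 ≈ -11.23
i=3: S_3 = -3.71 * (-1.74)^3 ≈ 19.54
i=4: S_4 = -3.71 * (-1.74)^4 ≈ -34.01
i=5: S_5 = -3.71 * (-1.74)^5 ≈ 59.17
The first 6 terms are: [-3.71, 6.46, -11.23, 19.54, -34.01, 59.17]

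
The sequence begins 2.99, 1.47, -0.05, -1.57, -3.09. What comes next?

Differences: 1.47 - 2.99 = -1.52
This is an arithmetic sequence with common difference d = -1.52.
Next term = -3.09 + -1.52 = -4.61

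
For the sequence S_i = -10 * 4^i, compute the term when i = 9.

S_9 = -10 * 4^9 = -10 * 262144 = -2621440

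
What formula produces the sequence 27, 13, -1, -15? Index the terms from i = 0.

Check differences: 13 - 27 = -14
-1 - 13 = -14
Common difference d = -14.
First term a = 27.
Formula: S_i = 27 - 14*i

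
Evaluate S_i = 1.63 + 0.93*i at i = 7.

S_7 = 1.63 + 0.93*7 = 1.63 + 6.51 = 8.14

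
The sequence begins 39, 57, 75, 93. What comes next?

Differences: 57 - 39 = 18
This is an arithmetic sequence with common difference d = 18.
Next term = 93 + 18 = 111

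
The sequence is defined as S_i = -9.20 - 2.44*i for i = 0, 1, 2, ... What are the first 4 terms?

This is an arithmetic sequence.
i=0: S_0 = -9.2 + -2.44*0 = -9.2
i=1: S_1 = -9.2 + -2.44*1 = -11.64
i=2: S_2 = -9.2 + -2.44*2 = -14.08
i=3: S_3 = -9.2 + -2.44*3 = -16.52
The first 4 terms are: [-9.2, -11.64, -14.08, -16.52]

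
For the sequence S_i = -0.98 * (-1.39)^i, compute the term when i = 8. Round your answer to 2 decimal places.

S_8 = -0.98 * (-1.39)^8 ≈ -0.98 * 13.9354 ≈ -13.66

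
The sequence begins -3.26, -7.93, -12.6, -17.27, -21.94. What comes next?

Differences: -7.93 - -3.26 = -4.67
This is an arithmetic sequence with common difference d = -4.67.
Next term = -21.94 + -4.67 = -26.61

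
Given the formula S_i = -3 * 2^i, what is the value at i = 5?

S_5 = -3 * 2^5 = -3 * 32 = -96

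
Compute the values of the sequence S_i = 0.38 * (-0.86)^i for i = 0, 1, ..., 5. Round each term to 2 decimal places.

This is a geometric sequence.
i=0: S_0 = 0.38 * (-0.86)^0 = 0.38
i=1: S_1 = 0.38 * (-0.86)^1 ≈ -0.33
i=2: S_2 = 0.38 * (-0.86)^2 ≈ 0.28
i=3: S_3 = 0.38 * (-0.86)^3 ≈ -0.24
i=4: S_4 = 0.38 * (-0.86)^4 ≈ 0.21
i=5: S_5 = 0.38 * (-0.86)^5 ≈ -0.18
The first 6 terms are: [0.38, -0.33, 0.28, -0.24, 0.21, -0.18]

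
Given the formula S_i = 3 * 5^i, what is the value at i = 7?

S_7 = 3 * 5^7 = 3 * 78125 = 234375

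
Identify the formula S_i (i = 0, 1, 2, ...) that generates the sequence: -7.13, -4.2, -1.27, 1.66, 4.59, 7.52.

Check differences: -4.2 - -7.13 = 2.93
-1.27 - -4.2 = 2.93
Common difference d = 2.93.
First term a = -7.13.
Formula: S_i = -7.13 + 2.93*i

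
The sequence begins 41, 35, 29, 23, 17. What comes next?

Differences: 35 - 41 = -6
This is an arithmetic sequence with common difference d = -6.
Next term = 17 + -6 = 11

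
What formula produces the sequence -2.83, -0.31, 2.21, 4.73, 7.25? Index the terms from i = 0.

Check differences: -0.31 - -2.83 = 2.52
2.21 - -0.31 = 2.52
Common difference d = 2.52.
First term a = -2.83.
Formula: S_i = -2.83 + 2.52*i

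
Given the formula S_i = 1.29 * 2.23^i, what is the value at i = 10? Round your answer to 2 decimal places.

S_10 = 1.29 * 2.23^10 ≈ 1.29 * 3041.2256 ≈ 3923.18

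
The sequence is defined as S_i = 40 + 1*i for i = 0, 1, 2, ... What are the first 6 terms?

This is an arithmetic sequence.
i=0: S_0 = 40 + 1*0 = 40
i=1: S_1 = 40 + 1*1 = 41
i=2: S_2 = 40 + 1*2 = 42
i=3: S_3 = 40 + 1*3 = 43
i=4: S_4 = 40 + 1*4 = 44
i=5: S_5 = 40 + 1*5 = 45
The first 6 terms are: [40, 41, 42, 43, 44, 45]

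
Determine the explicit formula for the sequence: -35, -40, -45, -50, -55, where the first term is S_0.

Check differences: -40 - -35 = -5
-45 - -40 = -5
Common difference d = -5.
First term a = -35.
Formula: S_i = -35 - 5*i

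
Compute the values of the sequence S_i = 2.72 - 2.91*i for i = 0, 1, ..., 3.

This is an arithmetic sequence.
i=0: S_0 = 2.72 + -2.91*0 = 2.72
i=1: S_1 = 2.72 + -2.91*1 = -0.19
i=2: S_2 = 2.72 + -2.91*2 = -3.1
i=3: S_3 = 2.72 + -2.91*3 = -6.01
The first 4 terms are: [2.72, -0.19, -3.1, -6.01]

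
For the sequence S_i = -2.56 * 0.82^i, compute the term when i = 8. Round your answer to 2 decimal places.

S_8 = -2.56 * 0.82^8 ≈ -2.56 * 0.2044 ≈ -0.52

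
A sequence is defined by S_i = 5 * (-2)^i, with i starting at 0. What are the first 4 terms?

This is a geometric sequence.
i=0: S_0 = 5 * (-2)^0 = 5
i=1: S_1 = 5 * (-2)^1 = -10
i=2: S_2 = 5 * (-2)^2 = 20
i=3: S_3 = 5 * (-2)^3 = -40
The first 4 terms are: [5, -10, 20, -40]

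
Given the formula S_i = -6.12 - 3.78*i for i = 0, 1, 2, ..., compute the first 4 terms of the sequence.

This is an arithmetic sequence.
i=0: S_0 = -6.12 + -3.78*0 = -6.12
i=1: S_1 = -6.12 + -3.78*1 = -9.9
i=2: S_2 = -6.12 + -3.78*2 = -13.68
i=3: S_3 = -6.12 + -3.78*3 = -17.46
The first 4 terms are: [-6.12, -9.9, -13.68, -17.46]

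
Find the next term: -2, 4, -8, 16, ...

Ratios: 4 / -2 = -2.0
This is a geometric sequence with common ratio r = -2.
Next term = 16 * -2 = -32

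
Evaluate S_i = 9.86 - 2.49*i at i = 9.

S_9 = 9.86 + -2.49*9 = 9.86 + -22.41 = -12.55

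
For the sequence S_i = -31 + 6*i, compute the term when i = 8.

S_8 = -31 + 6*8 = -31 + 48 = 17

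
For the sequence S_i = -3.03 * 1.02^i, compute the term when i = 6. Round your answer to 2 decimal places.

S_6 = -3.03 * 1.02^6 ≈ -3.03 * 1.1262 ≈ -3.41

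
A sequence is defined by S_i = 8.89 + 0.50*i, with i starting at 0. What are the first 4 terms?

This is an arithmetic sequence.
i=0: S_0 = 8.89 + 0.5*0 = 8.89
i=1: S_1 = 8.89 + 0.5*1 = 9.39
i=2: S_2 = 8.89 + 0.5*2 = 9.89
i=3: S_3 = 8.89 + 0.5*3 = 10.39
The first 4 terms are: [8.89, 9.39, 9.89, 10.39]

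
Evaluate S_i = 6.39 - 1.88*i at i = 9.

S_9 = 6.39 + -1.88*9 = 6.39 + -16.92 = -10.53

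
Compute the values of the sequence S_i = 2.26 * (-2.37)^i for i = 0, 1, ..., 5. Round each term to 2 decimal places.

This is a geometric sequence.
i=0: S_0 = 2.26 * (-2.37)^0 = 2.26
i=1: S_1 = 2.26 * (-2.37)^1 ≈ -5.36
i=2: S_2 = 2.26 * (-2.37)^2 ≈ 12.69
i=3: S_3 = 2.26 * (-2.37)^3 ≈ -30.09
i=4: S_4 = 2.26 * (-2.37)^4 ≈ 71.3
i=5: S_5 = 2.26 * (-2.37)^5 ≈ -168.99
The first 6 terms are: [2.26, -5.36, 12.69, -30.09, 71.3, -168.99]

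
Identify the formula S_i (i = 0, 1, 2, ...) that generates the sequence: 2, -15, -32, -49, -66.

Check differences: -15 - 2 = -17
-32 - -15 = -17
Common difference d = -17.
First term a = 2.
Formula: S_i = 2 - 17*i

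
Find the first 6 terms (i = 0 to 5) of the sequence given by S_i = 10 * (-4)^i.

This is a geometric sequence.
i=0: S_0 = 10 * (-4)^0 = 10
i=1: S_1 = 10 * (-4)^1 = -40
i=2: S_2 = 10 * (-4)^2 = 160
i=3: S_3 = 10 * (-4)^3 = -640
i=4: S_4 = 10 * (-4)^4 = 2560
i=5: S_5 = 10 * (-4)^5 = -10240
The first 6 terms are: [10, -40, 160, -640, 2560, -10240]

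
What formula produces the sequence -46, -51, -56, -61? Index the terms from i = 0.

Check differences: -51 - -46 = -5
-56 - -51 = -5
Common difference d = -5.
First term a = -46.
Formula: S_i = -46 - 5*i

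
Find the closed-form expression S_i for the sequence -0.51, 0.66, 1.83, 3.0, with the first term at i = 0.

Check differences: 0.66 - -0.51 = 1.17
1.83 - 0.66 = 1.17
Common difference d = 1.17.
First term a = -0.51.
Formula: S_i = -0.51 + 1.17*i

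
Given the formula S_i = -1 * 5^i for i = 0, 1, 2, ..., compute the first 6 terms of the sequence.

This is a geometric sequence.
i=0: S_0 = -1 * 5^0 = -1
i=1: S_1 = -1 * 5^1 = -5
i=2: S_2 = -1 * 5^2 = -25
i=3: S_3 = -1 * 5^3 = -125
i=4: S_4 = -1 * 5^4 = -625
i=5: S_5 = -1 * 5^5 = -3125
The first 6 terms are: [-1, -5, -25, -125, -625, -3125]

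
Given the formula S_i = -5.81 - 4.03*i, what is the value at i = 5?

S_5 = -5.81 + -4.03*5 = -5.81 + -20.15 = -25.96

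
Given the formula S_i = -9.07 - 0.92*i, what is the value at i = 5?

S_5 = -9.07 + -0.92*5 = -9.07 + -4.6 = -13.67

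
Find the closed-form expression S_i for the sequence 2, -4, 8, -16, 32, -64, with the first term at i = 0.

Check ratios: -4 / 2 = -2.0
Common ratio r = -2.
First term a = 2.
Formula: S_i = 2 * (-2)^i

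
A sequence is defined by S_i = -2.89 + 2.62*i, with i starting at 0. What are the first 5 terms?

This is an arithmetic sequence.
i=0: S_0 = -2.89 + 2.62*0 = -2.89
i=1: S_1 = -2.89 + 2.62*1 = -0.27
i=2: S_2 = -2.89 + 2.62*2 = 2.35
i=3: S_3 = -2.89 + 2.62*3 = 4.97
i=4: S_4 = -2.89 + 2.62*4 = 7.59
The first 5 terms are: [-2.89, -0.27, 2.35, 4.97, 7.59]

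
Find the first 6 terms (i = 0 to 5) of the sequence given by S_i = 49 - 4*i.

This is an arithmetic sequence.
i=0: S_0 = 49 + -4*0 = 49
i=1: S_1 = 49 + -4*1 = 45
i=2: S_2 = 49 + -4*2 = 41
i=3: S_3 = 49 + -4*3 = 37
i=4: S_4 = 49 + -4*4 = 33
i=5: S_5 = 49 + -4*5 = 29
The first 6 terms are: [49, 45, 41, 37, 33, 29]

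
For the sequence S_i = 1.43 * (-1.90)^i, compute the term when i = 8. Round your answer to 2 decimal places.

S_8 = 1.43 * (-1.9)^8 ≈ 1.43 * 169.8356 ≈ 242.86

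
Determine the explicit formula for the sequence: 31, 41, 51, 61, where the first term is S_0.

Check differences: 41 - 31 = 10
51 - 41 = 10
Common difference d = 10.
First term a = 31.
Formula: S_i = 31 + 10*i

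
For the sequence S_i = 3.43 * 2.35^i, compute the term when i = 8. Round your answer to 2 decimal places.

S_8 = 3.43 * 2.35^8 ≈ 3.43 * 930.1284 ≈ 3190.34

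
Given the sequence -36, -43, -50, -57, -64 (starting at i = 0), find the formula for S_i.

Check differences: -43 - -36 = -7
-50 - -43 = -7
Common difference d = -7.
First term a = -36.
Formula: S_i = -36 - 7*i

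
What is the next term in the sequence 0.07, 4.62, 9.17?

Differences: 4.62 - 0.07 = 4.55
This is an arithmetic sequence with common difference d = 4.55.
Next term = 9.17 + 4.55 = 13.72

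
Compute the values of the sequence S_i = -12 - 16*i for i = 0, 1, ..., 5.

This is an arithmetic sequence.
i=0: S_0 = -12 + -16*0 = -12
i=1: S_1 = -12 + -16*1 = -28
i=2: S_2 = -12 + -16*2 = -44
i=3: S_3 = -12 + -16*3 = -60
i=4: S_4 = -12 + -16*4 = -76
i=5: S_5 = -12 + -16*5 = -92
The first 6 terms are: [-12, -28, -44, -60, -76, -92]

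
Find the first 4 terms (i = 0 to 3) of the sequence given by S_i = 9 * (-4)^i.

This is a geometric sequence.
i=0: S_0 = 9 * (-4)^0 = 9
i=1: S_1 = 9 * (-4)^1 = -36
i=2: S_2 = 9 * (-4)^2 = 144
i=3: S_3 = 9 * (-4)^3 = -576
The first 4 terms are: [9, -36, 144, -576]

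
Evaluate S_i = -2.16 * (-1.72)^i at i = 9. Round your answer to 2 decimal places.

S_9 = -2.16 * (-1.72)^9 ≈ -2.16 * -131.7516 ≈ 284.58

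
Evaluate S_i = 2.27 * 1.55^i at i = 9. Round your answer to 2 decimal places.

S_9 = 2.27 * 1.55^9 ≈ 2.27 * 51.6399 ≈ 117.22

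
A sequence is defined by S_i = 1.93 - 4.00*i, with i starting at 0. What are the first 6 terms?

This is an arithmetic sequence.
i=0: S_0 = 1.93 + -4.0*0 = 1.93
i=1: S_1 = 1.93 + -4.0*1 = -2.07
i=2: S_2 = 1.93 + -4.0*2 = -6.07
i=3: S_3 = 1.93 + -4.0*3 = -10.07
i=4: S_4 = 1.93 + -4.0*4 = -14.07
i=5: S_5 = 1.93 + -4.0*5 = -18.07
The first 6 terms are: [1.93, -2.07, -6.07, -10.07, -14.07, -18.07]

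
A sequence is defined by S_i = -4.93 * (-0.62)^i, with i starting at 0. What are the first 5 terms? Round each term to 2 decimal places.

This is a geometric sequence.
i=0: S_0 = -4.93 * (-0.62)^0 = -4.93
i=1: S_1 = -4.93 * (-0.62)^1 ≈ 3.06
i=2: S_2 = -4.93 * (-0.62)^2 ≈ -1.9
i=3: S_3 = -4.93 * (-0.62)^3 ≈ 1.17
i=4: S_4 = -4.93 * (-0.62)^4 ≈ -0.73
The first 5 terms are: [-4.93, 3.06, -1.9, 1.17, -0.73]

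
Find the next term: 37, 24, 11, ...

Differences: 24 - 37 = -13
This is an arithmetic sequence with common difference d = -13.
Next term = 11 + -13 = -2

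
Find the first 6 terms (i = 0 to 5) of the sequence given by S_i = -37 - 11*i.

This is an arithmetic sequence.
i=0: S_0 = -37 + -11*0 = -37
i=1: S_1 = -37 + -11*1 = -48
i=2: S_2 = -37 + -11*2 = -59
i=3: S_3 = -37 + -11*3 = -70
i=4: S_4 = -37 + -11*4 = -81
i=5: S_5 = -37 + -11*5 = -92
The first 6 terms are: [-37, -48, -59, -70, -81, -92]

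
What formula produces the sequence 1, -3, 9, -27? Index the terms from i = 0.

Check ratios: -3 / 1 = -3.0
Common ratio r = -3.
First term a = 1.
Formula: S_i = 1 * (-3)^i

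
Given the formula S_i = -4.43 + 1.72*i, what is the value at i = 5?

S_5 = -4.43 + 1.72*5 = -4.43 + 8.6 = 4.17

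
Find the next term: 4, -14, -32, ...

Differences: -14 - 4 = -18
This is an arithmetic sequence with common difference d = -18.
Next term = -32 + -18 = -50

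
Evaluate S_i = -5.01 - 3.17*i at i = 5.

S_5 = -5.01 + -3.17*5 = -5.01 + -15.85 = -20.86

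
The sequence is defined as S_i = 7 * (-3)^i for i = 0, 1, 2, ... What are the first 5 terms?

This is a geometric sequence.
i=0: S_0 = 7 * (-3)^0 = 7
i=1: S_1 = 7 * (-3)^1 = -21
i=2: S_2 = 7 * (-3)^2 = 63
i=3: S_3 = 7 * (-3)^3 = -189
i=4: S_4 = 7 * (-3)^4 = 567
The first 5 terms are: [7, -21, 63, -189, 567]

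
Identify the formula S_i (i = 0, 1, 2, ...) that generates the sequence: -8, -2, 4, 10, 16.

Check differences: -2 - -8 = 6
4 - -2 = 6
Common difference d = 6.
First term a = -8.
Formula: S_i = -8 + 6*i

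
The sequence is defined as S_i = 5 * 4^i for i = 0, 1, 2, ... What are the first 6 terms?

This is a geometric sequence.
i=0: S_0 = 5 * 4^0 = 5
i=1: S_1 = 5 * 4^1 = 20
i=2: S_2 = 5 * 4^2 = 80
i=3: S_3 = 5 * 4^3 = 320
i=4: S_4 = 5 * 4^4 = 1280
i=5: S_5 = 5 * 4^5 = 5120
The first 6 terms are: [5, 20, 80, 320, 1280, 5120]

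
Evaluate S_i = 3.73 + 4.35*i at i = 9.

S_9 = 3.73 + 4.35*9 = 3.73 + 39.15 = 42.88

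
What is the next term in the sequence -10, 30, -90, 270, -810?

Ratios: 30 / -10 = -3.0
This is a geometric sequence with common ratio r = -3.
Next term = -810 * -3 = 2430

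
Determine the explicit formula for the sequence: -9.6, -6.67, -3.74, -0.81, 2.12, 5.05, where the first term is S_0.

Check differences: -6.67 - -9.6 = 2.93
-3.74 - -6.67 = 2.93
Common difference d = 2.93.
First term a = -9.6.
Formula: S_i = -9.60 + 2.93*i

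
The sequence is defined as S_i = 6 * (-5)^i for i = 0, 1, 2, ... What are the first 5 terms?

This is a geometric sequence.
i=0: S_0 = 6 * (-5)^0 = 6
i=1: S_1 = 6 * (-5)^1 = -30
i=2: S_2 = 6 * (-5)^2 = 150
i=3: S_3 = 6 * (-5)^3 = -750
i=4: S_4 = 6 * (-5)^4 = 3750
The first 5 terms are: [6, -30, 150, -750, 3750]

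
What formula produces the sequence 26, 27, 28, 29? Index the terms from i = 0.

Check differences: 27 - 26 = 1
28 - 27 = 1
Common difference d = 1.
First term a = 26.
Formula: S_i = 26 + 1*i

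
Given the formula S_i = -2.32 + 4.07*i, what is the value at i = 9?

S_9 = -2.32 + 4.07*9 = -2.32 + 36.63 = 34.31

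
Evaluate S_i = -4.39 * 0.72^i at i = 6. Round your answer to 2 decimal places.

S_6 = -4.39 * 0.72^6 ≈ -4.39 * 0.1393 ≈ -0.61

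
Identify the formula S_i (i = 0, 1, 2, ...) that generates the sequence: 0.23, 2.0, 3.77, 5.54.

Check differences: 2.0 - 0.23 = 1.77
3.77 - 2.0 = 1.77
Common difference d = 1.77.
First term a = 0.23.
Formula: S_i = 0.23 + 1.77*i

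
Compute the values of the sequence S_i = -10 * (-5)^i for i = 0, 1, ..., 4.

This is a geometric sequence.
i=0: S_0 = -10 * (-5)^0 = -10
i=1: S_1 = -10 * (-5)^1 = 50
i=2: S_2 = -10 * (-5)^2 = -250
i=3: S_3 = -10 * (-5)^3 = 1250
i=4: S_4 = -10 * (-5)^4 = -6250
The first 5 terms are: [-10, 50, -250, 1250, -6250]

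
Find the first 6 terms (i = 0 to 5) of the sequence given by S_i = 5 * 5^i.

This is a geometric sequence.
i=0: S_0 = 5 * 5^0 = 5
i=1: S_1 = 5 * 5^1 = 25
i=2: S_2 = 5 * 5^2 = 125
i=3: S_3 = 5 * 5^3 = 625
i=4: S_4 = 5 * 5^4 = 3125
i=5: S_5 = 5 * 5^5 = 15625
The first 6 terms are: [5, 25, 125, 625, 3125, 15625]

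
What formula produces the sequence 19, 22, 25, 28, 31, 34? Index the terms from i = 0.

Check differences: 22 - 19 = 3
25 - 22 = 3
Common difference d = 3.
First term a = 19.
Formula: S_i = 19 + 3*i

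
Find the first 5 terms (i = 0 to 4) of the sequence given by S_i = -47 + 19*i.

This is an arithmetic sequence.
i=0: S_0 = -47 + 19*0 = -47
i=1: S_1 = -47 + 19*1 = -28
i=2: S_2 = -47 + 19*2 = -9
i=3: S_3 = -47 + 19*3 = 10
i=4: S_4 = -47 + 19*4 = 29
The first 5 terms are: [-47, -28, -9, 10, 29]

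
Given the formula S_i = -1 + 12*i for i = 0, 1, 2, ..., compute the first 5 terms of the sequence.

This is an arithmetic sequence.
i=0: S_0 = -1 + 12*0 = -1
i=1: S_1 = -1 + 12*1 = 11
i=2: S_2 = -1 + 12*2 = 23
i=3: S_3 = -1 + 12*3 = 35
i=4: S_4 = -1 + 12*4 = 47
The first 5 terms are: [-1, 11, 23, 35, 47]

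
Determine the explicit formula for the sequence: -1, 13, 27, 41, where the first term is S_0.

Check differences: 13 - -1 = 14
27 - 13 = 14
Common difference d = 14.
First term a = -1.
Formula: S_i = -1 + 14*i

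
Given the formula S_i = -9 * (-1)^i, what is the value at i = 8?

S_8 = -9 * (-1)^8 = -9 * 1 = -9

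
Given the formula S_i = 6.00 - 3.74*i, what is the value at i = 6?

S_6 = 6.0 + -3.74*6 = 6.0 + -22.44 = -16.44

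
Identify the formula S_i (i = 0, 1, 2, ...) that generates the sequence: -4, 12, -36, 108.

Check ratios: 12 / -4 = -3.0
Common ratio r = -3.
First term a = -4.
Formula: S_i = -4 * (-3)^i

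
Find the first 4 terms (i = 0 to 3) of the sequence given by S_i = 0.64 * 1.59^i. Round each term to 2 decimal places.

This is a geometric sequence.
i=0: S_0 = 0.64 * 1.59^0 = 0.64
i=1: S_1 = 0.64 * 1.59^1 ≈ 1.02
i=2: S_2 = 0.64 * 1.59^2 ≈ 1.62
i=3: S_3 = 0.64 * 1.59^3 ≈ 2.57
The first 4 terms are: [0.64, 1.02, 1.62, 2.57]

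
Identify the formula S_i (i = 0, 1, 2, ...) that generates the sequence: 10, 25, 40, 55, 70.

Check differences: 25 - 10 = 15
40 - 25 = 15
Common difference d = 15.
First term a = 10.
Formula: S_i = 10 + 15*i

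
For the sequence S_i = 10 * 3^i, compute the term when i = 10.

S_10 = 10 * 3^10 = 10 * 59049 = 590490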